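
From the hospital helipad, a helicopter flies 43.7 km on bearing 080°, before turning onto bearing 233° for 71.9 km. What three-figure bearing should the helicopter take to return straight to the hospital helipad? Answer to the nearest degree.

022°

Leg 1 (080°, 43.7 km): east 43.7 sin 80° = 43.04, north 43.7 cos 80° = 7.59
Leg 2 (233°, 71.9 km): east 71.9 sin 233° = -57.42, north 71.9 cos 233° = -43.27
Net displacement: -14.39 east, -35.68 north. Direction back to start is (14.39, 35.68): bearing = atan2(14.39, 35.68) mod 360° = 21.96° ≈ 022°.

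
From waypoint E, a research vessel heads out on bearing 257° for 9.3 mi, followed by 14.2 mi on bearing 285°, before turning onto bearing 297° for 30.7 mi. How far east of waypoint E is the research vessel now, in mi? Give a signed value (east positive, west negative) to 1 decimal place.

Leg 1 (257°, 9.3 mi): east 9.3 sin 257° = -9.06, north 9.3 cos 257° = -2.09
Leg 2 (285°, 14.2 mi): east 14.2 sin 285° = -13.72, north 14.2 cos 285° = 3.68
Leg 3 (297°, 30.7 mi): east 30.7 sin 297° = -27.35, north 30.7 cos 297° = 13.94
Net east component: -50.13 mi.

-50.1 mi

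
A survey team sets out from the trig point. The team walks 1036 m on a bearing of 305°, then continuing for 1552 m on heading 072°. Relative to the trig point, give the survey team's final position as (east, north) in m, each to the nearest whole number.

(627, 1074)

Leg 1 (305°, 1036 m): east 1036 sin 305° = -848.64, north 1036 cos 305° = 594.23
Leg 2 (072°, 1552 m): east 1552 sin 72° = 1476.04, north 1552 cos 72° = 479.59
Summing: 627.40 m east, 1073.82 m north → (627, 1074).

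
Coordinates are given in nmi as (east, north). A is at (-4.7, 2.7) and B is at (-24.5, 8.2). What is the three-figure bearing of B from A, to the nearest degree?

Δeast = -24.5 − -4.7 = -19.80; Δnorth = 8.2 − 2.7 = 5.50.
Bearing = atan2(Δeast, Δnorth) mod 360° = 285.52° ≈ 286°.

286°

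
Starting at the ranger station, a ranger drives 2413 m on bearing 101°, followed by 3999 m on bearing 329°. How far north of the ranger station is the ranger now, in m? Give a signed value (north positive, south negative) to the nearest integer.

2967 m

Leg 1 (101°, 2413 m): east 2413 sin 101° = 2368.67, north 2413 cos 101° = -460.42
Leg 2 (329°, 3999 m): east 3999 sin 329° = -2059.64, north 3999 cos 329° = 3427.81
Net north component: 2967.39 m.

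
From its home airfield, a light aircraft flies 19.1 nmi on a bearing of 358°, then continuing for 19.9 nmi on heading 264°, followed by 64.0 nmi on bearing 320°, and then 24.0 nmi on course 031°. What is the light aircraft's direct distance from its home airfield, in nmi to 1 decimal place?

Leg 1 (358°, 19.1 nmi): east 19.1 sin 358° = -0.67, north 19.1 cos 358° = 19.09
Leg 2 (264°, 19.9 nmi): east 19.9 sin 264° = -19.79, north 19.9 cos 264° = -2.08
Leg 3 (320°, 64.0 nmi): east 64.0 sin 320° = -41.14, north 64.0 cos 320° = 49.03
Leg 4 (031°, 24.0 nmi): east 24.0 sin 31° = 12.36, north 24.0 cos 31° = 20.57
Net: -49.24 east, 86.61 north. Distance = √((-49.24)² + (86.61)²) = 99.624 nmi.

99.6 nmi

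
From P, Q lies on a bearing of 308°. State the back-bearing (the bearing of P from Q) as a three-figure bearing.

128°

Back-bearing = 308° − 180° = 128°.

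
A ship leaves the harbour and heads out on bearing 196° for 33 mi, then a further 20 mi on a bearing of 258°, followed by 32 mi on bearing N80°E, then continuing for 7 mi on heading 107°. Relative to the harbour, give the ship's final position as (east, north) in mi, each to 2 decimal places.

(9.55, -32.37)

Leg 1 (196°, 33 mi): east 33 sin 196° = -9.10, north 33 cos 196° = -31.72
Leg 2 (258°, 20 mi): east 20 sin 258° = -19.56, north 20 cos 258° = -4.16
Leg 3 (N80°E, 32 mi): east 32 sin 80° = 31.51, north 32 cos 80° = 5.56
Leg 4 (107°, 7 mi): east 7 sin 107° = 6.69, north 7 cos 107° = -2.05
Summing: 9.55 mi east, -32.37 mi north → (9.55, -32.37).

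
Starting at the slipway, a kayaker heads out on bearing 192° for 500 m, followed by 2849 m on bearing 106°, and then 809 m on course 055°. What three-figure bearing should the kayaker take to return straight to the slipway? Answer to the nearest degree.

284°

Leg 1 (192°, 500 m): east 500 sin 192° = -103.96, north 500 cos 192° = -489.07
Leg 2 (106°, 2849 m): east 2849 sin 106° = 2738.63, north 2849 cos 106° = -785.29
Leg 3 (055°, 809 m): east 809 sin 55° = 662.69, north 809 cos 55° = 464.02
Net displacement: 3297.37 east, -810.34 north. Direction back to start is (-3297.37, 810.34): bearing = atan2(-3297.37, 810.34) mod 360° = 283.81° ≈ 284°.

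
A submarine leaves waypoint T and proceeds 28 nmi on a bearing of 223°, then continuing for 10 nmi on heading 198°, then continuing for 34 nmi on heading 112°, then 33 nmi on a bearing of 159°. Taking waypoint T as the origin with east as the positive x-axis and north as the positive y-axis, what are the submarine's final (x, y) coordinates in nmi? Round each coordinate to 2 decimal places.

Leg 1 (223°, 28 nmi): east 28 sin 223° = -19.10, north 28 cos 223° = -20.48
Leg 2 (198°, 10 nmi): east 10 sin 198° = -3.09, north 10 cos 198° = -9.51
Leg 3 (112°, 34 nmi): east 34 sin 112° = 31.52, north 34 cos 112° = -12.74
Leg 4 (159°, 33 nmi): east 33 sin 159° = 11.83, north 33 cos 159° = -30.81
Summing: 21.16 nmi east, -73.53 nmi north → (21.16, -73.53).

(21.16, -73.53)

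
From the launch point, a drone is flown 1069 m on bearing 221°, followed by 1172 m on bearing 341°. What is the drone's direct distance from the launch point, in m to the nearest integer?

1124 m

Leg 1 (221°, 1069 m): east 1069 sin 221° = -701.33, north 1069 cos 221° = -806.78
Leg 2 (341°, 1172 m): east 1172 sin 341° = -381.57, north 1172 cos 341° = 1108.15
Net: -1082.89 east, 301.36 north. Distance = √((-1082.89)² + (301.36)²) = 1124.045 m.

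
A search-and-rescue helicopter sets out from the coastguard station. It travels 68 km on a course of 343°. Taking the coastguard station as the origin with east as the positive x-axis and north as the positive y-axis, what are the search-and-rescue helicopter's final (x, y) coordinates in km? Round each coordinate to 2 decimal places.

(-19.88, 65.03)

Leg 1 (343°, 68 km): east 68 sin 343° = -19.88, north 68 cos 343° = 65.03
Summing: -19.88 km east, 65.03 km north → (-19.88, 65.03).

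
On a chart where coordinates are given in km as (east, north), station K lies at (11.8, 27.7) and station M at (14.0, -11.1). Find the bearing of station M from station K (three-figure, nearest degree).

177°

Δeast = 14.0 − 11.8 = 2.20; Δnorth = -11.1 − 27.7 = -38.80.
Bearing = atan2(Δeast, Δnorth) mod 360° = 176.75° ≈ 177°.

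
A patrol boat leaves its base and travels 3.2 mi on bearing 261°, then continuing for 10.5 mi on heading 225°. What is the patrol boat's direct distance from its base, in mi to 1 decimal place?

Leg 1 (261°, 3.2 mi): east 3.2 sin 261° = -3.16, north 3.2 cos 261° = -0.50
Leg 2 (225°, 10.5 mi): east 10.5 sin 225° = -7.42, north 10.5 cos 225° = -7.42
Net: -10.59 east, -7.93 north. Distance = √((-10.59)² + (-7.93)²) = 13.223 mi.

13.2 mi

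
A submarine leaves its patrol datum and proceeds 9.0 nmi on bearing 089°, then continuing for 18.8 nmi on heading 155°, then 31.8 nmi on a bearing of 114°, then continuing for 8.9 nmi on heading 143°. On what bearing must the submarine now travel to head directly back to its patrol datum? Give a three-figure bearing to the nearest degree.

306°

Leg 1 (089°, 9.0 nmi): east 9.0 sin 89° = 9.00, north 9.0 cos 89° = 0.16
Leg 2 (155°, 18.8 nmi): east 18.8 sin 155° = 7.95, north 18.8 cos 155° = -17.04
Leg 3 (114°, 31.8 nmi): east 31.8 sin 114° = 29.05, north 31.8 cos 114° = -12.93
Leg 4 (143°, 8.9 nmi): east 8.9 sin 143° = 5.36, north 8.9 cos 143° = -7.11
Net displacement: 51.35 east, -36.92 north. Direction back to start is (-51.35, 36.92): bearing = atan2(-51.35, 36.92) mod 360° = 305.72° ≈ 306°.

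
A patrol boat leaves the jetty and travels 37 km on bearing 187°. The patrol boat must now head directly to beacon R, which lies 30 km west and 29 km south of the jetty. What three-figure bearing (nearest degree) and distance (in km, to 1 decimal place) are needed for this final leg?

Leg 1 (187°, 37 km): east 37 sin 187° = -4.51, north 37 cos 187° = -36.72
Current position: (-4.51, -36.72). Target: (-30, -29). Remaining: Δeast = -25.49, Δnorth = 7.72.
Bearing = atan2(-25.49, 7.72) mod 360° = 286.86°; distance = √((-25.49)² + (7.72)²) = 26.635 km.

287°, 26.6 km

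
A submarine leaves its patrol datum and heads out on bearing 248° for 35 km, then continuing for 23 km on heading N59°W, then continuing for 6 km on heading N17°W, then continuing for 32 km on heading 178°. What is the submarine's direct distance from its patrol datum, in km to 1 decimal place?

59.5 km

Leg 1 (248°, 35 km): east 35 sin 248° = -32.45, north 35 cos 248° = -13.11
Leg 2 (N59°W, 23 km): east 23 sin 301° = -19.71, north 23 cos 301° = 11.85
Leg 3 (N17°W, 6 km): east 6 sin 343° = -1.75, north 6 cos 343° = 5.74
Leg 4 (178°, 32 km): east 32 sin 178° = 1.12, north 32 cos 178° = -31.98
Net: -52.80 east, -27.51 north. Distance = √((-52.80)² + (-27.51)²) = 59.539 km.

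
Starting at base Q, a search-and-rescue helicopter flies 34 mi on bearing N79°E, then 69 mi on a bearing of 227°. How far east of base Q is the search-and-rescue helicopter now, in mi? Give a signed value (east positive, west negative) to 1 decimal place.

Leg 1 (N79°E, 34 mi): east 34 sin 79° = 33.38, north 34 cos 79° = 6.49
Leg 2 (227°, 69 mi): east 69 sin 227° = -50.46, north 69 cos 227° = -47.06
Net east component: -17.09 mi.

-17.1 mi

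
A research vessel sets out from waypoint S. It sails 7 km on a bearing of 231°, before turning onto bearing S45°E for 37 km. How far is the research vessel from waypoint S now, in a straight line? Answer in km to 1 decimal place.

Leg 1 (231°, 7 km): east 7 sin 231° = -5.44, north 7 cos 231° = -4.41
Leg 2 (S45°E, 37 km): east 37 sin 135° = 26.16, north 37 cos 135° = -26.16
Net: 20.72 east, -30.57 north. Distance = √((20.72)² + (-30.57)²) = 36.930 km.

36.9 km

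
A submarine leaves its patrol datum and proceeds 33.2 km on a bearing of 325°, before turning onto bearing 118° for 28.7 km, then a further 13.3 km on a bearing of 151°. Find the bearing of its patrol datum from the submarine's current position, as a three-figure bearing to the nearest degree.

Leg 1 (325°, 33.2 km): east 33.2 sin 325° = -19.04, north 33.2 cos 325° = 27.20
Leg 2 (118°, 28.7 km): east 28.7 sin 118° = 25.34, north 28.7 cos 118° = -13.47
Leg 3 (151°, 13.3 km): east 13.3 sin 151° = 6.45, north 13.3 cos 151° = -11.63
Net displacement: 12.75 east, 2.09 north. Direction back to start is (-12.75, -2.09): bearing = atan2(-12.75, -2.09) mod 360° = 260.69° ≈ 261°.

261°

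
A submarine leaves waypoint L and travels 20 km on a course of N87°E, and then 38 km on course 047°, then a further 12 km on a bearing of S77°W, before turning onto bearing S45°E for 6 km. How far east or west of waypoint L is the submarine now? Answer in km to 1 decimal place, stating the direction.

40.3 km east

Leg 1 (N87°E, 20 km): east 20 sin 87° = 19.97, north 20 cos 87° = 1.05
Leg 2 (047°, 38 km): east 38 sin 47° = 27.79, north 38 cos 47° = 25.92
Leg 3 (S77°W, 12 km): east 12 sin 257° = -11.69, north 12 cos 257° = -2.70
Leg 4 (S45°E, 6 km): east 6 sin 135° = 4.24, north 6 cos 135° = -4.24
Net east component: 40.31 km.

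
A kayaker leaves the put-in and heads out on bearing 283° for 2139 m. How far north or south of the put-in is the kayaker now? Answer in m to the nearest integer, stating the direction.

Leg 1 (283°, 2139 m): east 2139 sin 283° = -2084.18, north 2139 cos 283° = 481.17
Net north component: 481.17 m.

481 m north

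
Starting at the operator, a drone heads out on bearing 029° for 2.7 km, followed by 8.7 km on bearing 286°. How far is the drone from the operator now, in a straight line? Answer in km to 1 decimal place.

8.5 km

Leg 1 (029°, 2.7 km): east 2.7 sin 29° = 1.31, north 2.7 cos 29° = 2.36
Leg 2 (286°, 8.7 km): east 8.7 sin 286° = -8.36, north 8.7 cos 286° = 2.40
Net: -7.05 east, 4.76 north. Distance = √((-7.05)² + (4.76)²) = 8.510 km.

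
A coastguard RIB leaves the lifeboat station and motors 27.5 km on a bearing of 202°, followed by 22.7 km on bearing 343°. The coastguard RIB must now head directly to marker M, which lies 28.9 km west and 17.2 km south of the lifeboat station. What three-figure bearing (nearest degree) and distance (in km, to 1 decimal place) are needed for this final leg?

Leg 1 (202°, 27.5 km): east 27.5 sin 202° = -10.30, north 27.5 cos 202° = -25.50
Leg 2 (343°, 22.7 km): east 22.7 sin 343° = -6.64, north 22.7 cos 343° = 21.71
Current position: (-16.94, -3.79). Target: (-28.9, -17.2). Remaining: Δeast = -11.96, Δnorth = -13.41.
Bearing = atan2(-11.96, -13.41) mod 360° = 221.73°; distance = √((-11.96)² + (-13.41)²) = 17.970 km.

222°, 18.0 km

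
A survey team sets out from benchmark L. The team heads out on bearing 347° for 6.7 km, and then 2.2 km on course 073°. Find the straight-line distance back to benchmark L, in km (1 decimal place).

Leg 1 (347°, 6.7 km): east 6.7 sin 347° = -1.51, north 6.7 cos 347° = 6.53
Leg 2 (073°, 2.2 km): east 2.2 sin 73° = 2.10, north 2.2 cos 73° = 0.64
Net: 0.60 east, 7.17 north. Distance = √((0.60)² + (7.17)²) = 7.196 km.

7.2 km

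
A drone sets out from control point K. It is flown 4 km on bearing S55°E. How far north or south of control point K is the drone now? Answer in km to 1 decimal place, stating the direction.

Leg 1 (S55°E, 4 km): east 4 sin 125° = 3.28, north 4 cos 125° = -2.29
Net north component: -2.29 km.

2.3 km south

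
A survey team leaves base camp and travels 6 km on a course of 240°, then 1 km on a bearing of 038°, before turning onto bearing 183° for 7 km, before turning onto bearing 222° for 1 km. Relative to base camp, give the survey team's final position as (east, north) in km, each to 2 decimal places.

(-5.62, -9.95)

Leg 1 (240°, 6 km): east 6 sin 240° = -5.20, north 6 cos 240° = -3.00
Leg 2 (038°, 1 km): east 1 sin 38° = 0.62, north 1 cos 38° = 0.79
Leg 3 (183°, 7 km): east 7 sin 183° = -0.37, north 7 cos 183° = -6.99
Leg 4 (222°, 1 km): east 1 sin 222° = -0.67, north 1 cos 222° = -0.74
Summing: -5.62 km east, -9.95 km north → (-5.62, -9.95).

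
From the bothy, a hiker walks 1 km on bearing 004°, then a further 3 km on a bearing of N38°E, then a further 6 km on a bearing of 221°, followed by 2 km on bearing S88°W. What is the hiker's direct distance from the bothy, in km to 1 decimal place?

4.2 km

Leg 1 (004°, 1 km): east 1 sin 4° = 0.07, north 1 cos 4° = 1.00
Leg 2 (N38°E, 3 km): east 3 sin 38° = 1.85, north 3 cos 38° = 2.36
Leg 3 (221°, 6 km): east 6 sin 221° = -3.94, north 6 cos 221° = -4.53
Leg 4 (S88°W, 2 km): east 2 sin 268° = -2.00, north 2 cos 268° = -0.07
Net: -4.02 east, -1.24 north. Distance = √((-4.02)² + (-1.24)²) = 4.204 km.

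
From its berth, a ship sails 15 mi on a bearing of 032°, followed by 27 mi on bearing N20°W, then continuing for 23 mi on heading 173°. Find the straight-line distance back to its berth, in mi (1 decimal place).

15.3 mi

Leg 1 (032°, 15 mi): east 15 sin 32° = 7.95, north 15 cos 32° = 12.72
Leg 2 (N20°W, 27 mi): east 27 sin 340° = -9.23, north 27 cos 340° = 25.37
Leg 3 (173°, 23 mi): east 23 sin 173° = 2.80, north 23 cos 173° = -22.83
Net: 1.52 east, 15.26 north. Distance = √((1.52)² + (15.26)²) = 15.339 mi.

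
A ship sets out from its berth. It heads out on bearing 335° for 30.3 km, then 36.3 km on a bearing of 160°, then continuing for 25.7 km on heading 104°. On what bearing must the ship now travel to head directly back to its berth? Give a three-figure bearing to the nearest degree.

Leg 1 (335°, 30.3 km): east 30.3 sin 335° = -12.81, north 30.3 cos 335° = 27.46
Leg 2 (160°, 36.3 km): east 36.3 sin 160° = 12.42, north 36.3 cos 160° = -34.11
Leg 3 (104°, 25.7 km): east 25.7 sin 104° = 24.94, north 25.7 cos 104° = -6.22
Net displacement: 24.55 east, -12.87 north. Direction back to start is (-24.55, 12.87): bearing = atan2(-24.55, 12.87) mod 360° = 297.66° ≈ 298°.

298°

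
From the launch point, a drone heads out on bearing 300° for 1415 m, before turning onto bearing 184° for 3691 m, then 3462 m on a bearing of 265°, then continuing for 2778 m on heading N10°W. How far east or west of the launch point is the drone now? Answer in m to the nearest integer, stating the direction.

5414 m west

Leg 1 (300°, 1415 m): east 1415 sin 300° = -1225.43, north 1415 cos 300° = 707.50
Leg 2 (184°, 3691 m): east 3691 sin 184° = -257.47, north 3691 cos 184° = -3682.01
Leg 3 (265°, 3462 m): east 3462 sin 265° = -3448.83, north 3462 cos 265° = -301.73
Leg 4 (N10°W, 2778 m): east 2778 sin 350° = -482.39, north 2778 cos 350° = 2735.80
Net east component: -5414.12 m.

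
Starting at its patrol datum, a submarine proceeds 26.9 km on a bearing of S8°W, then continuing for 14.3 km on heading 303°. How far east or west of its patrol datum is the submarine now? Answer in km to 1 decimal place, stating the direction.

15.7 km west

Leg 1 (S8°W, 26.9 km): east 26.9 sin 188° = -3.74, north 26.9 cos 188° = -26.64
Leg 2 (303°, 14.3 km): east 14.3 sin 303° = -11.99, north 14.3 cos 303° = 7.79
Net east component: -15.74 km.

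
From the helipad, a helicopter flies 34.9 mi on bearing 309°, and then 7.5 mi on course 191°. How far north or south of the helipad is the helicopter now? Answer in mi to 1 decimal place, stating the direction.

14.6 mi north

Leg 1 (309°, 34.9 mi): east 34.9 sin 309° = -27.12, north 34.9 cos 309° = 21.96
Leg 2 (191°, 7.5 mi): east 7.5 sin 191° = -1.43, north 7.5 cos 191° = -7.36
Net north component: 14.60 mi.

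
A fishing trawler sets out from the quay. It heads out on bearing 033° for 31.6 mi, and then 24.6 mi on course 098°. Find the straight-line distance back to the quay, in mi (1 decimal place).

47.5 mi

Leg 1 (033°, 31.6 mi): east 31.6 sin 33° = 17.21, north 31.6 cos 33° = 26.50
Leg 2 (098°, 24.6 mi): east 24.6 sin 98° = 24.36, north 24.6 cos 98° = -3.42
Net: 41.57 east, 23.08 north. Distance = √((41.57)² + (23.08)²) = 47.548 mi.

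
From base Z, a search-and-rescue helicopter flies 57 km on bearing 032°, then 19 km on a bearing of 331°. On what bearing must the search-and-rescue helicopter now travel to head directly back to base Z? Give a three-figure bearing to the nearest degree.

198°

Leg 1 (032°, 57 km): east 57 sin 32° = 30.21, north 57 cos 32° = 48.34
Leg 2 (331°, 19 km): east 19 sin 331° = -9.21, north 19 cos 331° = 16.62
Net displacement: 20.99 east, 64.96 north. Direction back to start is (-20.99, -64.96): bearing = atan2(-20.99, -64.96) mod 360° = 197.91° ≈ 198°.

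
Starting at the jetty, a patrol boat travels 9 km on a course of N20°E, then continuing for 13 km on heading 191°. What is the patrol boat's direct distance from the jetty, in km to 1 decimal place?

Leg 1 (N20°E, 9 km): east 9 sin 20° = 3.08, north 9 cos 20° = 8.46
Leg 2 (191°, 13 km): east 13 sin 191° = -2.48, north 13 cos 191° = -12.76
Net: 0.60 east, -4.30 north. Distance = √((0.60)² + (-4.30)²) = 4.345 km.

4.3 km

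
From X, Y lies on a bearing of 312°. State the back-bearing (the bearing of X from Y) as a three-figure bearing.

Back-bearing = 312° − 180° = 132°.

132°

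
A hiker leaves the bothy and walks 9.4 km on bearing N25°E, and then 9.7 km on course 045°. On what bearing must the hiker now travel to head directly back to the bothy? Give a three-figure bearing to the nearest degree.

Leg 1 (N25°E, 9.4 km): east 9.4 sin 25° = 3.97, north 9.4 cos 25° = 8.52
Leg 2 (045°, 9.7 km): east 9.7 sin 45° = 6.86, north 9.7 cos 45° = 6.86
Net displacement: 10.83 east, 15.38 north. Direction back to start is (-10.83, -15.38): bearing = atan2(-10.83, -15.38) mod 360° = 215.16° ≈ 215°.

215°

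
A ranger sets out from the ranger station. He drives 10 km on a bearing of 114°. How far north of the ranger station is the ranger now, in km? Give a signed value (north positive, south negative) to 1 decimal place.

Leg 1 (114°, 10 km): east 10 sin 114° = 9.14, north 10 cos 114° = -4.07
Net north component: -4.07 km.

-4.1 km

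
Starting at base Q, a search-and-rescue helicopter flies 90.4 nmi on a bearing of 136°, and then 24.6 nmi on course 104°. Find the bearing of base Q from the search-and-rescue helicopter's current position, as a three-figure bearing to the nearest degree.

Leg 1 (136°, 90.4 nmi): east 90.4 sin 136° = 62.80, north 90.4 cos 136° = -65.03
Leg 2 (104°, 24.6 nmi): east 24.6 sin 104° = 23.87, north 24.6 cos 104° = -5.95
Net displacement: 86.67 east, -70.98 north. Direction back to start is (-86.67, 70.98): bearing = atan2(-86.67, 70.98) mod 360° = 309.32° ≈ 309°.

309°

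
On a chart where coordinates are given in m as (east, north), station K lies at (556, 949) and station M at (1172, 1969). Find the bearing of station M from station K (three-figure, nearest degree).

031°

Δeast = 1172 − 556 = 616.00; Δnorth = 1969 − 949 = 1020.00.
Bearing = atan2(Δeast, Δnorth) mod 360° = 31.13° ≈ 031°.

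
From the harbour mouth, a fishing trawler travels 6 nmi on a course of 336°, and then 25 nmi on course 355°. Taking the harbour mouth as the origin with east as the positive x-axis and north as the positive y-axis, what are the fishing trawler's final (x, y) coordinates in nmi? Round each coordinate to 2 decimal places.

(-4.62, 30.39)

Leg 1 (336°, 6 nmi): east 6 sin 336° = -2.44, north 6 cos 336° = 5.48
Leg 2 (355°, 25 nmi): east 25 sin 355° = -2.18, north 25 cos 355° = 24.90
Summing: -4.62 nmi east, 30.39 nmi north → (-4.62, 30.39).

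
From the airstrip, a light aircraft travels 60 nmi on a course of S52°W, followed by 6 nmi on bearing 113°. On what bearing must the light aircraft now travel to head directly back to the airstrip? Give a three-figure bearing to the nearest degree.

Leg 1 (S52°W, 60 nmi): east 60 sin 232° = -47.28, north 60 cos 232° = -36.94
Leg 2 (113°, 6 nmi): east 6 sin 113° = 5.52, north 6 cos 113° = -2.34
Net displacement: -41.76 east, -39.28 north. Direction back to start is (41.76, 39.28): bearing = atan2(41.76, 39.28) mod 360° = 46.75° ≈ 047°.

047°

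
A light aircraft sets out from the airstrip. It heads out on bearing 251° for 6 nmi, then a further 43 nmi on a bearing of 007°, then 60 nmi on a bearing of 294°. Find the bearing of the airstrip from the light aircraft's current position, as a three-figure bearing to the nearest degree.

140°

Leg 1 (251°, 6 nmi): east 6 sin 251° = -5.67, north 6 cos 251° = -1.95
Leg 2 (007°, 43 nmi): east 43 sin 7° = 5.24, north 43 cos 7° = 42.68
Leg 3 (294°, 60 nmi): east 60 sin 294° = -54.81, north 60 cos 294° = 24.40
Net displacement: -55.25 east, 65.13 north. Direction back to start is (55.25, -65.13): bearing = atan2(55.25, -65.13) mod 360° = 139.69° ≈ 140°.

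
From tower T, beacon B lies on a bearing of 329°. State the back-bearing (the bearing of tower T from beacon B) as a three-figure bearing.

Back-bearing = 329° − 180° = 149°.

149°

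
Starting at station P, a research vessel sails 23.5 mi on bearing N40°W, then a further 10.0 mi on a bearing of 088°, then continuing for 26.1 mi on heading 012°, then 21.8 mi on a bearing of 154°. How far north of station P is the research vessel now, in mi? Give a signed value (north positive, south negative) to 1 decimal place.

Leg 1 (N40°W, 23.5 mi): east 23.5 sin 320° = -15.11, north 23.5 cos 320° = 18.00
Leg 2 (088°, 10.0 mi): east 10.0 sin 88° = 9.99, north 10.0 cos 88° = 0.35
Leg 3 (012°, 26.1 mi): east 26.1 sin 12° = 5.43, north 26.1 cos 12° = 25.53
Leg 4 (154°, 21.8 mi): east 21.8 sin 154° = 9.56, north 21.8 cos 154° = -19.59
Net north component: 24.29 mi.

24.3 mi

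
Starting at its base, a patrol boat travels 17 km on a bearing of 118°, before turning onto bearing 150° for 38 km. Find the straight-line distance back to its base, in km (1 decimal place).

53.2 km

Leg 1 (118°, 17 km): east 17 sin 118° = 15.01, north 17 cos 118° = -7.98
Leg 2 (150°, 38 km): east 38 sin 150° = 19.00, north 38 cos 150° = -32.91
Net: 34.01 east, -40.89 north. Distance = √((34.01)² + (-40.89)²) = 53.185 km.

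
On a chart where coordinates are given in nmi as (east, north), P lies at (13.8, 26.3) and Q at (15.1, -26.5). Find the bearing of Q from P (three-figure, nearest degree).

Δeast = 15.1 − 13.8 = 1.30; Δnorth = -26.5 − 26.3 = -52.80.
Bearing = atan2(Δeast, Δnorth) mod 360° = 178.59° ≈ 179°.

179°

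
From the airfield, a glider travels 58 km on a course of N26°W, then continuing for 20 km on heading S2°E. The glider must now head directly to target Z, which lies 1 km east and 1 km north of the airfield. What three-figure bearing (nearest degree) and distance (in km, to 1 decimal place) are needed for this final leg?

140°, 40.4 km

Leg 1 (N26°W, 58 km): east 58 sin 334° = -25.43, north 58 cos 334° = 52.13
Leg 2 (S2°E, 20 km): east 20 sin 178° = 0.70, north 20 cos 178° = -19.99
Current position: (-24.73, 32.14). Target: (1, 1). Remaining: Δeast = 25.73, Δnorth = -31.14.
Bearing = atan2(25.73, -31.14) mod 360° = 140.44°; distance = √((25.73)² + (-31.14)²) = 40.395 km.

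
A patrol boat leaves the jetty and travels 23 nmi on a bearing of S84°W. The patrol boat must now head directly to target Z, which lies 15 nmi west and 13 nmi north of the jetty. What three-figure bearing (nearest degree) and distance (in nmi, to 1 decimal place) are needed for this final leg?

027°, 17.3 nmi

Leg 1 (S84°W, 23 nmi): east 23 sin 264° = -22.87, north 23 cos 264° = -2.40
Current position: (-22.87, -2.40). Target: (-15, 13). Remaining: Δeast = 7.87, Δnorth = 15.40.
Bearing = atan2(7.87, 15.40) mod 360° = 27.07°; distance = √((7.87)² + (15.40)²) = 17.300 nmi.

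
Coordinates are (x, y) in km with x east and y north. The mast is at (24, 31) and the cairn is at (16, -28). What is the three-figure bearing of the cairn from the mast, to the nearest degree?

188°

Δeast = 16 − 24 = -8.00; Δnorth = -28 − 31 = -59.00.
Bearing = atan2(Δeast, Δnorth) mod 360° = 187.72° ≈ 188°.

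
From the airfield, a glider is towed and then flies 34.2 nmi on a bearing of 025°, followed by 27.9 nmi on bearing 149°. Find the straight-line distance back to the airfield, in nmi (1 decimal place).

Leg 1 (025°, 34.2 nmi): east 34.2 sin 25° = 14.45, north 34.2 cos 25° = 31.00
Leg 2 (149°, 27.9 nmi): east 27.9 sin 149° = 14.37, north 27.9 cos 149° = -23.91
Net: 28.82 east, 7.08 north. Distance = √((28.82)² + (7.08)²) = 29.680 nmi.

29.7 nmi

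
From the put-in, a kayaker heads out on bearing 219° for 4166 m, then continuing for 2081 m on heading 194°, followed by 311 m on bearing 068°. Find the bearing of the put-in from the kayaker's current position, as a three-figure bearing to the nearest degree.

029°

Leg 1 (219°, 4166 m): east 4166 sin 219° = -2621.75, north 4166 cos 219° = -3237.59
Leg 2 (194°, 2081 m): east 2081 sin 194° = -503.44, north 2081 cos 194° = -2019.19
Leg 3 (068°, 311 m): east 311 sin 68° = 288.35, north 311 cos 68° = 116.50
Net displacement: -2836.83 east, -5140.27 north. Direction back to start is (2836.83, 5140.27): bearing = atan2(2836.83, 5140.27) mod 360° = 28.89° ≈ 029°.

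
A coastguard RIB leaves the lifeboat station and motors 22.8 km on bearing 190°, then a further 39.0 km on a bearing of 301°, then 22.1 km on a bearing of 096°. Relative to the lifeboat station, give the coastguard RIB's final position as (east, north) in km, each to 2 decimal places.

(-15.41, -4.68)

Leg 1 (190°, 22.8 km): east 22.8 sin 190° = -3.96, north 22.8 cos 190° = -22.45
Leg 2 (301°, 39.0 km): east 39.0 sin 301° = -33.43, north 39.0 cos 301° = 20.09
Leg 3 (096°, 22.1 km): east 22.1 sin 96° = 21.98, north 22.1 cos 96° = -2.31
Summing: -15.41 km east, -4.68 km north → (-15.41, -4.68).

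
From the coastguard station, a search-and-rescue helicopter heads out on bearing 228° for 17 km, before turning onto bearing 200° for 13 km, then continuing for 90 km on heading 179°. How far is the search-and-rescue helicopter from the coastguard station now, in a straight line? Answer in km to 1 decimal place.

Leg 1 (228°, 17 km): east 17 sin 228° = -12.63, north 17 cos 228° = -11.38
Leg 2 (200°, 13 km): east 13 sin 200° = -4.45, north 13 cos 200° = -12.22
Leg 3 (179°, 90 km): east 90 sin 179° = 1.57, north 90 cos 179° = -89.99
Net: -15.51 east, -113.58 north. Distance = √((-15.51)² + (-113.58)²) = 114.632 km.

114.6 km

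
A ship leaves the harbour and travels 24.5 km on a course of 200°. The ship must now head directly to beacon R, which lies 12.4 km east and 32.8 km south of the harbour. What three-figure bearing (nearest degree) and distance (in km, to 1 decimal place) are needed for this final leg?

115°, 23.0 km

Leg 1 (200°, 24.5 km): east 24.5 sin 200° = -8.38, north 24.5 cos 200° = -23.02
Current position: (-8.38, -23.02). Target: (12.4, -32.8). Remaining: Δeast = 20.78, Δnorth = -9.78.
Bearing = atan2(20.78, -9.78) mod 360° = 115.20°; distance = √((20.78)² + (-9.78)²) = 22.965 km.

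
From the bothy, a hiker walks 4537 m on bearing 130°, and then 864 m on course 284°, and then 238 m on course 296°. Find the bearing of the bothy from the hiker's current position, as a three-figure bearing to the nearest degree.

317°

Leg 1 (130°, 4537 m): east 4537 sin 130° = 3475.54, north 4537 cos 130° = -2916.33
Leg 2 (284°, 864 m): east 864 sin 284° = -838.34, north 864 cos 284° = 209.02
Leg 3 (296°, 238 m): east 238 sin 296° = -213.91, north 238 cos 296° = 104.33
Net displacement: 2423.30 east, -2602.97 north. Direction back to start is (-2423.30, 2602.97): bearing = atan2(-2423.30, 2602.97) mod 360° = 317.05° ≈ 317°.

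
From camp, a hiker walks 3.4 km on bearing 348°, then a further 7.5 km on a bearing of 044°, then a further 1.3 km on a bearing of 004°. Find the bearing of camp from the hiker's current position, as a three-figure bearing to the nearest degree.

205°

Leg 1 (348°, 3.4 km): east 3.4 sin 348° = -0.71, north 3.4 cos 348° = 3.33
Leg 2 (044°, 7.5 km): east 7.5 sin 44° = 5.21, north 7.5 cos 44° = 5.40
Leg 3 (004°, 1.3 km): east 1.3 sin 4° = 0.09, north 1.3 cos 4° = 1.30
Net displacement: 4.59 east, 10.02 north. Direction back to start is (-4.59, -10.02): bearing = atan2(-4.59, -10.02) mod 360° = 204.63° ≈ 205°.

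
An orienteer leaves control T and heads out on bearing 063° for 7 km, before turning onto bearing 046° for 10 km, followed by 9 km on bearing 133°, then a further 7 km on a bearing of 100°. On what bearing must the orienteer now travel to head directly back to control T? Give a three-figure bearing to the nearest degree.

Leg 1 (063°, 7 km): east 7 sin 63° = 6.24, north 7 cos 63° = 3.18
Leg 2 (046°, 10 km): east 10 sin 46° = 7.19, north 10 cos 46° = 6.95
Leg 3 (133°, 9 km): east 9 sin 133° = 6.58, north 9 cos 133° = -6.14
Leg 4 (100°, 7 km): east 7 sin 100° = 6.89, north 7 cos 100° = -1.22
Net displacement: 26.91 east, 2.77 north. Direction back to start is (-26.91, -2.77): bearing = atan2(-26.91, -2.77) mod 360° = 264.12° ≈ 264°.

264°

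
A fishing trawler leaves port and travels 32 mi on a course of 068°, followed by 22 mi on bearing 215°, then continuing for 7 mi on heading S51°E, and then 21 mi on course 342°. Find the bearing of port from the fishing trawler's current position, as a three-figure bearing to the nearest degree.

Leg 1 (068°, 32 mi): east 32 sin 68° = 29.67, north 32 cos 68° = 11.99
Leg 2 (215°, 22 mi): east 22 sin 215° = -12.62, north 22 cos 215° = -18.02
Leg 3 (S51°E, 7 mi): east 7 sin 129° = 5.44, north 7 cos 129° = -4.41
Leg 4 (342°, 21 mi): east 21 sin 342° = -6.49, north 21 cos 342° = 19.97
Net displacement: 16.00 east, 9.53 north. Direction back to start is (-16.00, -9.53): bearing = atan2(-16.00, -9.53) mod 360° = 239.22° ≈ 239°.

239°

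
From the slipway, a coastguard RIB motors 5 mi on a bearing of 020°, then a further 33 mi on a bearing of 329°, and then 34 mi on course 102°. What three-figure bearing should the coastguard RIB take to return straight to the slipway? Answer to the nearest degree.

215°

Leg 1 (020°, 5 mi): east 5 sin 20° = 1.71, north 5 cos 20° = 4.70
Leg 2 (329°, 33 mi): east 33 sin 329° = -17.00, north 33 cos 329° = 28.29
Leg 3 (102°, 34 mi): east 34 sin 102° = 33.26, north 34 cos 102° = -7.07
Net displacement: 17.97 east, 25.92 north. Direction back to start is (-17.97, -25.92): bearing = atan2(-17.97, -25.92) mod 360° = 214.74° ≈ 215°.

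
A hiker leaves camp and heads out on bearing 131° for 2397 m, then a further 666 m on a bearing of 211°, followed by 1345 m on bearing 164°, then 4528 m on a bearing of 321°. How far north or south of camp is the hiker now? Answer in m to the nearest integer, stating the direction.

Leg 1 (131°, 2397 m): east 2397 sin 131° = 1809.04, north 2397 cos 131° = -1572.57
Leg 2 (211°, 666 m): east 666 sin 211° = -343.02, north 666 cos 211° = -570.87
Leg 3 (164°, 1345 m): east 1345 sin 164° = 370.73, north 1345 cos 164° = -1292.90
Leg 4 (321°, 4528 m): east 4528 sin 321° = -2849.56, north 4528 cos 321° = 3518.92
Net north component: 82.57 m.

83 m north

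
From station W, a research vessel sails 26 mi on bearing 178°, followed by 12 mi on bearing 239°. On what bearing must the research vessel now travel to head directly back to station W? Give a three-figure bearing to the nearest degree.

Leg 1 (178°, 26 mi): east 26 sin 178° = 0.91, north 26 cos 178° = -25.98
Leg 2 (239°, 12 mi): east 12 sin 239° = -10.29, north 12 cos 239° = -6.18
Net displacement: -9.38 east, -32.16 north. Direction back to start is (9.38, 32.16): bearing = atan2(9.38, 32.16) mod 360° = 16.26° ≈ 016°.

016°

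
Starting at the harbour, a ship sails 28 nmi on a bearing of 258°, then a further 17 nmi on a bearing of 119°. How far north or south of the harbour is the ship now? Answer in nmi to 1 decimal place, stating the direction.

14.1 nmi south

Leg 1 (258°, 28 nmi): east 28 sin 258° = -27.39, north 28 cos 258° = -5.82
Leg 2 (119°, 17 nmi): east 17 sin 119° = 14.87, north 17 cos 119° = -8.24
Net north component: -14.06 nmi.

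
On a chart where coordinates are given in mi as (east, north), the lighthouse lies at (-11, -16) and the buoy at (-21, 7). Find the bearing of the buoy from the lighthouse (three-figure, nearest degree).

337°

Δeast = -21 − -11 = -10.00; Δnorth = 7 − -16 = 23.00.
Bearing = atan2(Δeast, Δnorth) mod 360° = 336.50° ≈ 337°.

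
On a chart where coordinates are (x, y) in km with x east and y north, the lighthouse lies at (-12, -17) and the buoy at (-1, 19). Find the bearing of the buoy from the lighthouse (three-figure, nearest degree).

Δeast = -1 − -12 = 11.00; Δnorth = 19 − -17 = 36.00.
Bearing = atan2(Δeast, Δnorth) mod 360° = 16.99° ≈ 017°.

017°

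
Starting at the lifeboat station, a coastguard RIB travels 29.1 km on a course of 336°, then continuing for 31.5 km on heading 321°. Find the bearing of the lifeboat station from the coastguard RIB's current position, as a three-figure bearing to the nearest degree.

Leg 1 (336°, 29.1 km): east 29.1 sin 336° = -11.84, north 29.1 cos 336° = 26.58
Leg 2 (321°, 31.5 km): east 31.5 sin 321° = -19.82, north 31.5 cos 321° = 24.48
Net displacement: -31.66 east, 51.06 north. Direction back to start is (31.66, -51.06): bearing = atan2(31.66, -51.06) mod 360° = 148.20° ≈ 148°.

148°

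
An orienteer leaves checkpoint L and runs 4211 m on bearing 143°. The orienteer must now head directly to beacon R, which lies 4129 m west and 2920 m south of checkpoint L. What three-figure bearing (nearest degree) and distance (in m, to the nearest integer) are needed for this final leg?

Leg 1 (143°, 4211 m): east 4211 sin 143° = 2534.24, north 4211 cos 143° = -3363.05
Current position: (2534.24, -3363.05). Target: (-4129, -2920). Remaining: Δeast = -6663.24, Δnorth = 443.05.
Bearing = atan2(-6663.24, 443.05) mod 360° = 273.80°; distance = √((-6663.24)² + (443.05)²) = 6677.957 m.

274°, 6678 m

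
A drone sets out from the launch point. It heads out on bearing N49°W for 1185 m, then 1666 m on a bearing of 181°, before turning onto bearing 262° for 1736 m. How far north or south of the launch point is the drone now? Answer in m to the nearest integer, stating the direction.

1130 m south

Leg 1 (N49°W, 1185 m): east 1185 sin 311° = -894.33, north 1185 cos 311° = 777.43
Leg 2 (181°, 1666 m): east 1666 sin 181° = -29.08, north 1666 cos 181° = -1665.75
Leg 3 (262°, 1736 m): east 1736 sin 262° = -1719.11, north 1736 cos 262° = -241.60
Net north component: -1129.92 m.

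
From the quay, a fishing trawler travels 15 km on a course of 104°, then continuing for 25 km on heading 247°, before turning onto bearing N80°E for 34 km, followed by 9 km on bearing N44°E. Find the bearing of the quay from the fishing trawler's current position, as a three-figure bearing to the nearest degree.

272°

Leg 1 (104°, 15 km): east 15 sin 104° = 14.55, north 15 cos 104° = -3.63
Leg 2 (247°, 25 km): east 25 sin 247° = -23.01, north 25 cos 247° = -9.77
Leg 3 (N80°E, 34 km): east 34 sin 80° = 33.48, north 34 cos 80° = 5.90
Leg 4 (N44°E, 9 km): east 9 sin 44° = 6.25, north 9 cos 44° = 6.47
Net displacement: 31.28 east, -1.02 north. Direction back to start is (-31.28, 1.02): bearing = atan2(-31.28, 1.02) mod 360° = 271.87° ≈ 272°.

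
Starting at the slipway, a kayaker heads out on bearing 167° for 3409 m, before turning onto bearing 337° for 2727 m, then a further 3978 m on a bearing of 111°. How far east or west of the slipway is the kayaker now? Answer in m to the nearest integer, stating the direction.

Leg 1 (167°, 3409 m): east 3409 sin 167° = 766.86, north 3409 cos 167° = -3321.63
Leg 2 (337°, 2727 m): east 2727 sin 337° = -1065.52, north 2727 cos 337° = 2510.22
Leg 3 (111°, 3978 m): east 3978 sin 111° = 3713.78, north 3978 cos 111° = -1425.59
Net east component: 3415.12 m.

3415 m east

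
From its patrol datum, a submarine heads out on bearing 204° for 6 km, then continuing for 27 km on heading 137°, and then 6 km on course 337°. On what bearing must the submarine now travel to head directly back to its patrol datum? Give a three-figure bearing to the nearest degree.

Leg 1 (204°, 6 km): east 6 sin 204° = -2.44, north 6 cos 204° = -5.48
Leg 2 (137°, 27 km): east 27 sin 137° = 18.41, north 27 cos 137° = -19.75
Leg 3 (337°, 6 km): east 6 sin 337° = -2.34, north 6 cos 337° = 5.52
Net displacement: 13.63 east, -19.70 north. Direction back to start is (-13.63, 19.70): bearing = atan2(-13.63, 19.70) mod 360° = 325.33° ≈ 325°.

325°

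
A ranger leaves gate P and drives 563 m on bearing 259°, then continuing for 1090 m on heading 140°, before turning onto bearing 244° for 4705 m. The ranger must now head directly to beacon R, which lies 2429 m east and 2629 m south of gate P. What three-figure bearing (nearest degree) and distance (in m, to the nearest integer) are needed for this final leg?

087°, 6521 m

Leg 1 (259°, 563 m): east 563 sin 259° = -552.66, north 563 cos 259° = -107.43
Leg 2 (140°, 1090 m): east 1090 sin 140° = 700.64, north 1090 cos 140° = -834.99
Leg 3 (244°, 4705 m): east 4705 sin 244° = -4228.83, north 4705 cos 244° = -2062.54
Current position: (-4080.84, -3004.95). Target: (2429, -2629). Remaining: Δeast = 6509.84, Δnorth = 375.95.
Bearing = atan2(6509.84, 375.95) mod 360° = 86.69°; distance = √((6509.84)² + (375.95)²) = 6520.690 m.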